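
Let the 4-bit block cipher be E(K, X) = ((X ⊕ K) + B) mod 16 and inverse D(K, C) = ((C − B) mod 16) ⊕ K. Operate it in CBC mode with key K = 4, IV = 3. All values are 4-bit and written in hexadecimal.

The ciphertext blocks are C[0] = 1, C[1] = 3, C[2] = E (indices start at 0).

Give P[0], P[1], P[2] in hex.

CBC decryption: P_i = D(K, C_i) ⊕ C_{i−1}, with C_{−1} = IV.
P[0]: D(K, 1) = 2; 2 ⊕ 3 = 1.
P[1]: D(K, 3) = C; C ⊕ 1 = D.
P[2]: D(K, E) = 7; 7 ⊕ 3 = 4.

P[0] = 1, P[1] = D, P[2] = 4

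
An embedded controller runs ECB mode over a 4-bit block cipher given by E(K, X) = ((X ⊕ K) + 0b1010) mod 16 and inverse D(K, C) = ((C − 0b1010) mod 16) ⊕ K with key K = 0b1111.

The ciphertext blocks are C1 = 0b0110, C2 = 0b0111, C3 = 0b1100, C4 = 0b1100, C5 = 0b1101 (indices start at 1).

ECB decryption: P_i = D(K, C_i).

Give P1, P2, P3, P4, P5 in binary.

P1 = 0b0011, P2 = 0b0010, P3 = 0b1101, P4 = 0b1101, P5 = 0b1100

P1: D(K, 0b0110) = 0b0011.
P2: D(K, 0b0111) = 0b0010.
P3: D(K, 0b1100) = 0b1101.
P4: D(K, 0b1100) = 0b1101.
P5: D(K, 0b1101) = 0b1100.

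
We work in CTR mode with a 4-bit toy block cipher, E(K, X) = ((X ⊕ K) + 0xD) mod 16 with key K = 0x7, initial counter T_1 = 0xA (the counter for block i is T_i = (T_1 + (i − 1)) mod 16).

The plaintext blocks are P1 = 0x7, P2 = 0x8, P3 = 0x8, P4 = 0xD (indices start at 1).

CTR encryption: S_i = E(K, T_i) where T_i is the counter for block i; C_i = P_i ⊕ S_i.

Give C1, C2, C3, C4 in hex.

C1 = 0xD, C2 = 0x1, C3 = 0x0, C4 = 0xA

C1: T = 0xA, S = E(K, T) = 0xA; 0x7 ⊕ 0xA = 0xD.
C2: T = 0xB, S = E(K, T) = 0x9; 0x8 ⊕ 0x9 = 0x1.
C3: T = 0xC, S = E(K, T) = 0x8; 0x8 ⊕ 0x8 = 0x0.
C4: T = 0xD, S = E(K, T) = 0x7; 0xD ⊕ 0x7 = 0xA.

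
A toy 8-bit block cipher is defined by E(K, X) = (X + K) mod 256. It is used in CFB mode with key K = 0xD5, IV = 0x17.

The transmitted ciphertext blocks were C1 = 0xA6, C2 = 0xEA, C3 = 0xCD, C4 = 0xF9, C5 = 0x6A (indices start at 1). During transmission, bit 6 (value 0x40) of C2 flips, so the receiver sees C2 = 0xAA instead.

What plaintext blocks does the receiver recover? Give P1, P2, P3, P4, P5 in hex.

P1 = 0x4A, P2 = 0xD1, P3 = 0xB2, P4 = 0x5B, P5 = 0xA4

CFB decryption: P_i = C_i ⊕ E(K, C_{i−1}), with C_{0} = IV.
Only C2 changed, to 0xAA. In CFB, a change in C_i flips the same bit in P_i and garbles P_{i+1}. Decrypting the received ciphertext:
P1: E(K, 0x17) = 0xEC; 0xA6 ⊕ 0xEC = 0x4A.
P2: E(K, 0xA6) = 0x7B; 0xAA ⊕ 0x7B = 0xD1.
P3: E(K, 0xAA) = 0x7F; 0xCD ⊕ 0x7F = 0xB2.
P4: E(K, 0xCD) = 0xA2; 0xF9 ⊕ 0xA2 = 0x5B.
P5: E(K, 0xF9) = 0xCE; 0x6A ⊕ 0xCE = 0xA4.
Blocks that differ from the original plaintext: P2, P3.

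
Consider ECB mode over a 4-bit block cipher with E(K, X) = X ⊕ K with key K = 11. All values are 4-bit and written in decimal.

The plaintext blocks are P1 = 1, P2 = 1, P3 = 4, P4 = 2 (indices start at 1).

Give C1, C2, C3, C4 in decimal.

ECB encryption: C_i = E(K, P_i).
C1: E(K, 1) = 10.
C2: E(K, 1) = 10.
C3: E(K, 4) = 15.
C4: E(K, 2) = 9.

C1 = 10, C2 = 10, C3 = 15, C4 = 9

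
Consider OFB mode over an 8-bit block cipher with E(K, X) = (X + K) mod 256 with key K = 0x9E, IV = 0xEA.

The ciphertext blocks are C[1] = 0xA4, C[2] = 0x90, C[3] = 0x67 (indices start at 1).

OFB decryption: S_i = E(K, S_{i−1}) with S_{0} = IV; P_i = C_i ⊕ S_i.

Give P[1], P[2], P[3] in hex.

P[1] = 0x2C, P[2] = 0xB6, P[3] = 0xA3

P[1]: S = E(K, 0xEA) = 0x88; 0xA4 ⊕ 0x88 = 0x2C.
P[2]: S = E(K, 0x88) = 0x26; 0x90 ⊕ 0x26 = 0xB6.
P[3]: S = E(K, 0x26) = 0xC4; 0x67 ⊕ 0xC4 = 0xA3.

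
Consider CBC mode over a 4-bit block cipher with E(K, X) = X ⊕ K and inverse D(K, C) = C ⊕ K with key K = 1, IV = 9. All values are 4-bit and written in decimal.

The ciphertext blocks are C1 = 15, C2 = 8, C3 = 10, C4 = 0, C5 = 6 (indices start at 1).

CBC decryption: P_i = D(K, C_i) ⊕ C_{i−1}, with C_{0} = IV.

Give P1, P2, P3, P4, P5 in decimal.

P1: D(K, 15) = 14; 14 ⊕ 9 = 7.
P2: D(K, 8) = 9; 9 ⊕ 15 = 6.
P3: D(K, 10) = 11; 11 ⊕ 8 = 3.
P4: D(K, 0) = 1; 1 ⊕ 10 = 11.
P5: D(K, 6) = 7; 7 ⊕ 0 = 7.

P1 = 7, P2 = 6, P3 = 3, P4 = 11, P5 = 7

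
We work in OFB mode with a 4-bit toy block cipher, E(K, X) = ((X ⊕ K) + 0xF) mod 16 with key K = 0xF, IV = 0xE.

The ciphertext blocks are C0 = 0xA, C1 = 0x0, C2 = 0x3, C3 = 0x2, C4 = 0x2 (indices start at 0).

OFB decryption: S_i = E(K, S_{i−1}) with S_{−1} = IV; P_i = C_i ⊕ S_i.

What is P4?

P0: S = E(K, 0xE) = 0x0; 0xA ⊕ 0x0 = 0xA.
P1: S = E(K, 0x0) = 0xE; 0x0 ⊕ 0xE = 0xE.
P2: S = E(K, 0xE) = 0x0; 0x3 ⊕ 0x0 = 0x3.
P3: S = E(K, 0x0) = 0xE; 0x2 ⊕ 0xE = 0xC.
P4: S = E(K, 0xE) = 0x0; 0x2 ⊕ 0x0 = 0x2.

P4 = 0x2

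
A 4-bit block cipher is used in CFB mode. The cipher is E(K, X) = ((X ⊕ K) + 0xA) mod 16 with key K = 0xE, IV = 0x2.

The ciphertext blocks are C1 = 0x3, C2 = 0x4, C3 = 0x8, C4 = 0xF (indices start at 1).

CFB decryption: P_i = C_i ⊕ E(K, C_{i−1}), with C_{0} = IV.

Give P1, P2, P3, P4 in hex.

P1: E(K, 0x2) = 0x6; 0x3 ⊕ 0x6 = 0x5.
P2: E(K, 0x3) = 0x7; 0x4 ⊕ 0x7 = 0x3.
P3: E(K, 0x4) = 0x4; 0x8 ⊕ 0x4 = 0xC.
P4: E(K, 0x8) = 0x0; 0xF ⊕ 0x0 = 0xF.

P1 = 0x5, P2 = 0x3, P3 = 0xC, P4 = 0xF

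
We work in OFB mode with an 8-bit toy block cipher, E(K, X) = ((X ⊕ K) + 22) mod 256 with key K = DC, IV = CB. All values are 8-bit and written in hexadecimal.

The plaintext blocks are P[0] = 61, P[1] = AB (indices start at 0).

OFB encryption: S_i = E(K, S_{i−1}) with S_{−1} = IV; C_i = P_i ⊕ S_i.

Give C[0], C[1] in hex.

C[0]: S = E(K, CB) = 39; 61 ⊕ 39 = 58.
C[1]: S = E(K, 39) = 07; AB ⊕ 07 = AC.

C[0] = 58, C[1] = AC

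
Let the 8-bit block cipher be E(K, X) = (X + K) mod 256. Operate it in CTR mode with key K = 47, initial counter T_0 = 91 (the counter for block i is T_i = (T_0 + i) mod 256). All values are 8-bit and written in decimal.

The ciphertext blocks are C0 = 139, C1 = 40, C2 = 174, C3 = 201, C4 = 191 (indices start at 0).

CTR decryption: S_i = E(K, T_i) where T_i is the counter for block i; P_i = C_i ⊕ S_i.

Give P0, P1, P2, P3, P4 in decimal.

P0: T = 91, S = E(K, T) = 138; 139 ⊕ 138 = 1.
P1: T = 92, S = E(K, T) = 139; 40 ⊕ 139 = 163.
P2: T = 93, S = E(K, T) = 140; 174 ⊕ 140 = 34.
P3: T = 94, S = E(K, T) = 141; 201 ⊕ 141 = 68.
P4: T = 95, S = E(K, T) = 142; 191 ⊕ 142 = 49.

P0 = 1, P1 = 163, P2 = 34, P3 = 68, P4 = 49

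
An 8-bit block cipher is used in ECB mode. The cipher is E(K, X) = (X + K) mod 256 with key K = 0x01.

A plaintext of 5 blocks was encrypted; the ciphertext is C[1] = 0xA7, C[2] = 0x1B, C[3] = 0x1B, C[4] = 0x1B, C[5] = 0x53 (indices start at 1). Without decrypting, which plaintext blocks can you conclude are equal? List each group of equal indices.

ECB encrypts each block independently with the same key, so equal ciphertext blocks imply equal plaintext blocks.
C[2] = C[3] = C[4] = 0x1B, so P[2] = P[3] = P[4].

P[2] = P[3] = P[4]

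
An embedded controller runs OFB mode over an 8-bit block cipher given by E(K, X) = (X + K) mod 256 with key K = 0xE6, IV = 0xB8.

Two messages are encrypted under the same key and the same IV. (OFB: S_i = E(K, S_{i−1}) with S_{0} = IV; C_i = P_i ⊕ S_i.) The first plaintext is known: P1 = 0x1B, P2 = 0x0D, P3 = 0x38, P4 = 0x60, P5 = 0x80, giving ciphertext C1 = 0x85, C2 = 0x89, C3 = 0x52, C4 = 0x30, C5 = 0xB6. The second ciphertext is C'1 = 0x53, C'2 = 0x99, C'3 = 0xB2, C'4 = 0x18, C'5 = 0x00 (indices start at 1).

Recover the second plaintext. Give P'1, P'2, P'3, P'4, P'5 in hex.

In OFB with a reused IV, both messages share the same keystream S_i, so C_i ⊕ C'_i = P_i ⊕ P'_i and thus P'_i = P_i ⊕ C_i ⊕ C'_i.
P'1: 0x1B ⊕ 0x85 ⊕ 0x53 = 0xCD.
P'2: 0x0D ⊕ 0x89 ⊕ 0x99 = 0x1D.
P'3: 0x38 ⊕ 0x52 ⊕ 0xB2 = 0xD8.
P'4: 0x60 ⊕ 0x30 ⊕ 0x18 = 0x48.
P'5: 0x80 ⊕ 0xB6 ⊕ 0x00 = 0x36.

P'1 = 0xCD, P'2 = 0x1D, P'3 = 0xD8, P'4 = 0x48, P'5 = 0x36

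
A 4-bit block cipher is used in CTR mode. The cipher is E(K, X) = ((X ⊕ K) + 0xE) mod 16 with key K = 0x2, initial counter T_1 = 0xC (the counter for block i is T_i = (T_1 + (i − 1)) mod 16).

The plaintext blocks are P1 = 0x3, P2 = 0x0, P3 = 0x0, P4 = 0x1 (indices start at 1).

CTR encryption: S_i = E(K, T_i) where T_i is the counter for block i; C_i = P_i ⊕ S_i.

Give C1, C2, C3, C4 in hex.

C1: T = 0xC, S = E(K, T) = 0xC; 0x3 ⊕ 0xC = 0xF.
C2: T = 0xD, S = E(K, T) = 0xD; 0x0 ⊕ 0xD = 0xD.
C3: T = 0xE, S = E(K, T) = 0xA; 0x0 ⊕ 0xA = 0xA.
C4: T = 0xF, S = E(K, T) = 0xB; 0x1 ⊕ 0xB = 0xA.

C1 = 0xF, C2 = 0xD, C3 = 0xA, C4 = 0xA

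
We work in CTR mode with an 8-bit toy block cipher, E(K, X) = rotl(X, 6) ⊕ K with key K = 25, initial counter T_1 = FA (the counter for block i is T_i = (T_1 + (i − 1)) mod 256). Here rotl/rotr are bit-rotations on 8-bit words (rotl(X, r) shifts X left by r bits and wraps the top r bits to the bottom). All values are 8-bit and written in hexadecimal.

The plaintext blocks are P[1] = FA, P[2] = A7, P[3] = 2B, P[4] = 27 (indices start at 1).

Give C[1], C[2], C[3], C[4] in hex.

CTR encryption: S_i = E(K, T_i) where T_i is the counter for block i; C_i = P_i ⊕ S_i.
C[1]: T = FA, S = E(K, T) = 9B; FA ⊕ 9B = 61.
C[2]: T = FB, S = E(K, T) = DB; A7 ⊕ DB = 7C.
C[3]: T = FC, S = E(K, T) = 1A; 2B ⊕ 1A = 31.
C[4]: T = FD, S = E(K, T) = 5A; 27 ⊕ 5A = 7D.

C[1] = 61, C[2] = 7C, C[3] = 31, C[4] = 7D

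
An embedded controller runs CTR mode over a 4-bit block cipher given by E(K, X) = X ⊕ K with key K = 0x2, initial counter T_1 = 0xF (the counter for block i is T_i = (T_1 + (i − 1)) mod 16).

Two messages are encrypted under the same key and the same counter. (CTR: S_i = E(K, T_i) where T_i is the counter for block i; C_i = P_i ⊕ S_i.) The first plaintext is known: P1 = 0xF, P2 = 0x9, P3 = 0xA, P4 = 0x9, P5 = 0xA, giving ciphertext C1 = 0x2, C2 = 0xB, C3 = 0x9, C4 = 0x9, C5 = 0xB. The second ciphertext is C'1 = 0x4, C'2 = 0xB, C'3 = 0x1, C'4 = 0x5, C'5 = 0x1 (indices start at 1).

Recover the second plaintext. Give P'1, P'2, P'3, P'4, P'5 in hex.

In CTR with a reused counter, both messages share the same keystream S_i, so C_i ⊕ C'_i = P_i ⊕ P'_i and thus P'_i = P_i ⊕ C_i ⊕ C'_i.
P'1: 0xF ⊕ 0x2 ⊕ 0x4 = 0x9.
P'2: 0x9 ⊕ 0xB ⊕ 0xB = 0x9.
P'3: 0xA ⊕ 0x9 ⊕ 0x1 = 0x2.
P'4: 0x9 ⊕ 0x9 ⊕ 0x5 = 0x5.
P'5: 0xA ⊕ 0xB ⊕ 0x1 = 0x0.

P'1 = 0x9, P'2 = 0x9, P'3 = 0x2, P'4 = 0x5, P'5 = 0x0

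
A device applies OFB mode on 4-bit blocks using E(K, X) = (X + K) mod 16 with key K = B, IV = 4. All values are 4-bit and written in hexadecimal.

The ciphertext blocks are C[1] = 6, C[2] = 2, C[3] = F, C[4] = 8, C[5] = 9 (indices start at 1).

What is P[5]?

P[5] = 2

OFB decryption: S_i = E(K, S_{i−1}) with S_{0} = IV; P_i = C_i ⊕ S_i.
P[1]: S = E(K, 4) = F; 6 ⊕ F = 9.
P[2]: S = E(K, F) = A; 2 ⊕ A = 8.
P[3]: S = E(K, A) = 5; F ⊕ 5 = A.
P[4]: S = E(K, 5) = 0; 8 ⊕ 0 = 8.
P[5]: S = E(K, 0) = B; 9 ⊕ B = 2.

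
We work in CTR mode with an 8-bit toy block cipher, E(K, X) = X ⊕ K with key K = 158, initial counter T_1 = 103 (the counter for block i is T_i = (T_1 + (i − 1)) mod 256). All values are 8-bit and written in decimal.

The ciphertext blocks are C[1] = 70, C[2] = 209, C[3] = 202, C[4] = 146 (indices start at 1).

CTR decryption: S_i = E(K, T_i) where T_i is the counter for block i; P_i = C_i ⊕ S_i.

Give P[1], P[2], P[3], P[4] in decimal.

P[1] = 191, P[2] = 39, P[3] = 61, P[4] = 102

P[1]: T = 103, S = E(K, T) = 249; 70 ⊕ 249 = 191.
P[2]: T = 104, S = E(K, T) = 246; 209 ⊕ 246 = 39.
P[3]: T = 105, S = E(K, T) = 247; 202 ⊕ 247 = 61.
P[4]: T = 106, S = E(K, T) = 244; 146 ⊕ 244 = 102.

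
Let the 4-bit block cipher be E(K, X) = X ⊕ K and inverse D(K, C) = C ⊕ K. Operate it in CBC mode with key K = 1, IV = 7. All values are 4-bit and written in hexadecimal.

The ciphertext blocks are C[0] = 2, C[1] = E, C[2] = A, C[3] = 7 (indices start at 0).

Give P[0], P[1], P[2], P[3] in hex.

P[0] = 4, P[1] = D, P[2] = 5, P[3] = C

CBC decryption: P_i = D(K, C_i) ⊕ C_{i−1}, with C_{−1} = IV.
P[0]: D(K, 2) = 3; 3 ⊕ 7 = 4.
P[1]: D(K, E) = F; F ⊕ 2 = D.
P[2]: D(K, A) = B; B ⊕ E = 5.
P[3]: D(K, 7) = 6; 6 ⊕ A = C.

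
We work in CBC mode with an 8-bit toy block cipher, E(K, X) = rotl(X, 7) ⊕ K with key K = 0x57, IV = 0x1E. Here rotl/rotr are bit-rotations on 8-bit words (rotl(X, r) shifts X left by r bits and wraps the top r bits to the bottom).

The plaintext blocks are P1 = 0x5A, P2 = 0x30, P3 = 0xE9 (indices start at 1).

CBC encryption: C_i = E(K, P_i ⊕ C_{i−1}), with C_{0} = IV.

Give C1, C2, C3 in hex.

C1 = 0x75, C2 = 0xF5, C3 = 0x59

C1: P1 ⊕ 0x1E = 0x44; E(K, 0x44) = 0x75.
C2: P2 ⊕ 0x75 = 0x45; E(K, 0x45) = 0xF5.
C3: P3 ⊕ 0xF5 = 0x1C; E(K, 0x1C) = 0x59.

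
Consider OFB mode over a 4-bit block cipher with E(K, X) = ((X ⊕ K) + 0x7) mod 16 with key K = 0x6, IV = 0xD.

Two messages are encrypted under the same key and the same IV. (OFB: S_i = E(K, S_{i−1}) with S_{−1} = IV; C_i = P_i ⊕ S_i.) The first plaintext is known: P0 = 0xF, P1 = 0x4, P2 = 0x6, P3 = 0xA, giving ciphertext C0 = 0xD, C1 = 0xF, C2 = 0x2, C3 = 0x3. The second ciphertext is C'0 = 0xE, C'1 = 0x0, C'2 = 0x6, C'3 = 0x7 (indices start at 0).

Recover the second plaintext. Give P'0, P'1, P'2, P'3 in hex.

P'0 = 0xC, P'1 = 0xB, P'2 = 0x2, P'3 = 0xE

In OFB with a reused IV, both messages share the same keystream S_i, so C_i ⊕ C'_i = P_i ⊕ P'_i and thus P'_i = P_i ⊕ C_i ⊕ C'_i.
P'0: 0xF ⊕ 0xD ⊕ 0xE = 0xC.
P'1: 0x4 ⊕ 0xF ⊕ 0x0 = 0xB.
P'2: 0x6 ⊕ 0x2 ⊕ 0x6 = 0x2.
P'3: 0xA ⊕ 0x3 ⊕ 0x7 = 0xE.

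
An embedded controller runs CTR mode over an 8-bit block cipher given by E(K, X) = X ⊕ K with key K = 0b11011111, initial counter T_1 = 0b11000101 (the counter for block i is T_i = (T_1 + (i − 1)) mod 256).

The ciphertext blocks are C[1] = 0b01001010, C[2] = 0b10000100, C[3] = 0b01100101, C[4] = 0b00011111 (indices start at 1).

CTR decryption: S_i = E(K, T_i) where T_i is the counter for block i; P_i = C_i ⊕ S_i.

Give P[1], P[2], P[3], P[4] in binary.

P[1] = 0b01010000, P[2] = 0b10011101, P[3] = 0b01111101, P[4] = 0b00001000

P[1]: T = 0b11000101, S = E(K, T) = 0b00011010; 0b01001010 ⊕ 0b00011010 = 0b01010000.
P[2]: T = 0b11000110, S = E(K, T) = 0b00011001; 0b10000100 ⊕ 0b00011001 = 0b10011101.
P[3]: T = 0b11000111, S = E(K, T) = 0b00011000; 0b01100101 ⊕ 0b00011000 = 0b01111101.
P[4]: T = 0b11001000, S = E(K, T) = 0b00010111; 0b00011111 ⊕ 0b00010111 = 0b00001000.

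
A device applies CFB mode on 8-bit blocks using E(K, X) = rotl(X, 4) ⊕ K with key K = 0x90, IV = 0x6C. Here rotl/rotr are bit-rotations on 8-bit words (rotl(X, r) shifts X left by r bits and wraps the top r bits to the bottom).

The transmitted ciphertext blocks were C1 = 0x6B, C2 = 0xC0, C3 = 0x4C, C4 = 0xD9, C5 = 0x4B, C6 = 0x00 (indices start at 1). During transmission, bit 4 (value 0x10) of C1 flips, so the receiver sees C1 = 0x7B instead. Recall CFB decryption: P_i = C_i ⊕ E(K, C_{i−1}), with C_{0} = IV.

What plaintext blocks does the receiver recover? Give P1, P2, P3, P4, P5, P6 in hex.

P1 = 0x2D, P2 = 0xE7, P3 = 0xD0, P4 = 0x8D, P5 = 0x46, P6 = 0x24

Only C1 changed, to 0x7B. In CFB, a change in C_i flips the same bit in P_i and garbles P_{i+1}. Decrypting the received ciphertext:
P1: E(K, 0x6C) = 0x56; 0x7B ⊕ 0x56 = 0x2D.
P2: E(K, 0x7B) = 0x27; 0xC0 ⊕ 0x27 = 0xE7.
P3: E(K, 0xC0) = 0x9C; 0x4C ⊕ 0x9C = 0xD0.
P4: E(K, 0x4C) = 0x54; 0xD9 ⊕ 0x54 = 0x8D.
P5: E(K, 0xD9) = 0x0D; 0x4B ⊕ 0x0D = 0x46.
P6: E(K, 0x4B) = 0x24; 0x00 ⊕ 0x24 = 0x24.
Blocks that differ from the original plaintext: P1, P2.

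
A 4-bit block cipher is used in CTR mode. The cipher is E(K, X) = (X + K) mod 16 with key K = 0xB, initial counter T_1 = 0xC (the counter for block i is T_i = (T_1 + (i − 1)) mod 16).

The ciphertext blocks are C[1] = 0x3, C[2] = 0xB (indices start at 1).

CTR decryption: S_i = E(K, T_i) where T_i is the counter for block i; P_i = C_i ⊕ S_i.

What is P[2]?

P[2] = 0x3

P[2]: T = 0xD, S = E(K, T) = 0x8; 0xB ⊕ 0x8 = 0x3.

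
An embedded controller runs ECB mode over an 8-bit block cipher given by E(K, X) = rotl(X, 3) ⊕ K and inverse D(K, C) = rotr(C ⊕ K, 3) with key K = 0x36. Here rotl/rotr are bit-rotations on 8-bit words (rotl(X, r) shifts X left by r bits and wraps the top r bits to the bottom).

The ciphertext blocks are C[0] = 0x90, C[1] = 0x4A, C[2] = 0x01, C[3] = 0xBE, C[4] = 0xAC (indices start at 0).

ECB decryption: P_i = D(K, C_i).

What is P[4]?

P[4]: D(K, 0xAC) = 0x53.

P[4] = 0x53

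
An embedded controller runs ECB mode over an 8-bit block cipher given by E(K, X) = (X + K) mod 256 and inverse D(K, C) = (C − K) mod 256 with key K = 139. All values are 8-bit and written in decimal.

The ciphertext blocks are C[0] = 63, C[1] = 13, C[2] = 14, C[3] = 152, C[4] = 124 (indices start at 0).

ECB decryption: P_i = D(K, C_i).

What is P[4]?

P[4] = 241

P[4]: D(K, 124) = 241.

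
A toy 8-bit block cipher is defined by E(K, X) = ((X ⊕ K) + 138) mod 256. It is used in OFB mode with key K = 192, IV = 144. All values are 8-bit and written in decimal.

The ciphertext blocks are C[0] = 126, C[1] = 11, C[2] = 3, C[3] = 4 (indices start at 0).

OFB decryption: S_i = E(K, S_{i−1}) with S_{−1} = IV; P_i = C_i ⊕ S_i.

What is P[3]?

P[3] = 188

P[0]: S = E(K, 144) = 218; 126 ⊕ 218 = 164.
P[1]: S = E(K, 218) = 164; 11 ⊕ 164 = 175.
P[2]: S = E(K, 164) = 238; 3 ⊕ 238 = 237.
P[3]: S = E(K, 238) = 184; 4 ⊕ 184 = 188.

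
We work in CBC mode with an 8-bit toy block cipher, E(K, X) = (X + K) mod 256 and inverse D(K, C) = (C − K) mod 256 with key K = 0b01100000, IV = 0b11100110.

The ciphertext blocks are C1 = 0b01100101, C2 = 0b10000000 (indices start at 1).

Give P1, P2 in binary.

P1 = 0b11100011, P2 = 0b01000101

CBC decryption: P_i = D(K, C_i) ⊕ C_{i−1}, with C_{0} = IV.
P1: D(K, 0b01100101) = 0b00000101; 0b00000101 ⊕ 0b11100110 = 0b11100011.
P2: D(K, 0b10000000) = 0b00100000; 0b00100000 ⊕ 0b01100101 = 0b01000101.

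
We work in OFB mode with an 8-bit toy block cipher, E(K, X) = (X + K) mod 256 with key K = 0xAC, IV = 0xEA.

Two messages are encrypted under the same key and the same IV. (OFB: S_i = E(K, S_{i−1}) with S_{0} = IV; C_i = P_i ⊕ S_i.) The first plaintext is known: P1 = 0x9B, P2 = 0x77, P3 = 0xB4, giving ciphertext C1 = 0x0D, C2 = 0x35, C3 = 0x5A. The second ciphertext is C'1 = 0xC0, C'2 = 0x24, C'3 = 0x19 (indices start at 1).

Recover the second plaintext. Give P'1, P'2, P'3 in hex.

In OFB with a reused IV, both messages share the same keystream S_i, so C_i ⊕ C'_i = P_i ⊕ P'_i and thus P'_i = P_i ⊕ C_i ⊕ C'_i.
P'1: 0x9B ⊕ 0x0D ⊕ 0xC0 = 0x56.
P'2: 0x77 ⊕ 0x35 ⊕ 0x24 = 0x66.
P'3: 0xB4 ⊕ 0x5A ⊕ 0x19 = 0xF7.

P'1 = 0x56, P'2 = 0x66, P'3 = 0xF7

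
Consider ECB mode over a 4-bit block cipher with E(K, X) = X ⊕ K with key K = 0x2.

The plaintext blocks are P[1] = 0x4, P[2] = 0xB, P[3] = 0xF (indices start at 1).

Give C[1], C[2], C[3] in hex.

C[1] = 0x6, C[2] = 0x9, C[3] = 0xD

ECB encryption: C_i = E(K, P_i).
C[1]: E(K, 0x4) = 0x6.
C[2]: E(K, 0xB) = 0x9.
C[3]: E(K, 0xF) = 0xD.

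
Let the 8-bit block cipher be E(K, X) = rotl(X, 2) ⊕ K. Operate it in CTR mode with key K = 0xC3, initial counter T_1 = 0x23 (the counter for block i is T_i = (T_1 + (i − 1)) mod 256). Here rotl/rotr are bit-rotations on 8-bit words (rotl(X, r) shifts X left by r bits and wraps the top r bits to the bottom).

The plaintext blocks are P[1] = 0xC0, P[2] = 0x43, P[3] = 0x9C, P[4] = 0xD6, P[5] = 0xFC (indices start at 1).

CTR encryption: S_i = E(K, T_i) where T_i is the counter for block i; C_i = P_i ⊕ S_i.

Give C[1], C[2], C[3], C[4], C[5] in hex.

C[1] = 0x8F, C[2] = 0x10, C[3] = 0xCB, C[4] = 0x8D, C[5] = 0xA3

C[1]: T = 0x23, S = E(K, T) = 0x4F; 0xC0 ⊕ 0x4F = 0x8F.
C[2]: T = 0x24, S = E(K, T) = 0x53; 0x43 ⊕ 0x53 = 0x10.
C[3]: T = 0x25, S = E(K, T) = 0x57; 0x9C ⊕ 0x57 = 0xCB.
C[4]: T = 0x26, S = E(K, T) = 0x5B; 0xD6 ⊕ 0x5B = 0x8D.
C[5]: T = 0x27, S = E(K, T) = 0x5F; 0xFC ⊕ 0x5F = 0xA3.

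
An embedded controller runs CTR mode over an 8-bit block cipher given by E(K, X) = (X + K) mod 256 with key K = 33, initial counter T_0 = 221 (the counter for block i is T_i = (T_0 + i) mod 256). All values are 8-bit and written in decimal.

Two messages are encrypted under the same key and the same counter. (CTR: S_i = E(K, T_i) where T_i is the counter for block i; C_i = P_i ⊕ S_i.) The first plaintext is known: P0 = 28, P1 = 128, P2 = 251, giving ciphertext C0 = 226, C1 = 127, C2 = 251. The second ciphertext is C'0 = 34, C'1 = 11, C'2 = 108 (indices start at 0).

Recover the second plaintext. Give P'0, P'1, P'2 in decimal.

P'0 = 220, P'1 = 244, P'2 = 108

In CTR with a reused counter, both messages share the same keystream S_i, so C_i ⊕ C'_i = P_i ⊕ P'_i and thus P'_i = P_i ⊕ C_i ⊕ C'_i.
P'0: 28 ⊕ 226 ⊕ 34 = 220.
P'1: 128 ⊕ 127 ⊕ 11 = 244.
P'2: 251 ⊕ 251 ⊕ 108 = 108.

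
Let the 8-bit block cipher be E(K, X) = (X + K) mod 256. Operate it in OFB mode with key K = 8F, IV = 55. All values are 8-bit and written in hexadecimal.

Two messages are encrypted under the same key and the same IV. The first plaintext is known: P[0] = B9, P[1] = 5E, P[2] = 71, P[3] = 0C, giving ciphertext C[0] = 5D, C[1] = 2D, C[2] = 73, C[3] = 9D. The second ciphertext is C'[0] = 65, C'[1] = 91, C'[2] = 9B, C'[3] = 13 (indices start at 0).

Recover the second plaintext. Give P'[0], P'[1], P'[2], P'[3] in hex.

P'[0] = 81, P'[1] = E2, P'[2] = 99, P'[3] = 82

In OFB with a reused IV, both messages share the same keystream S_i, so C_i ⊕ C'_i = P_i ⊕ P'_i and thus P'_i = P_i ⊕ C_i ⊕ C'_i.
P'[0]: B9 ⊕ 5D ⊕ 65 = 81.
P'[1]: 5E ⊕ 2D ⊕ 91 = E2.
P'[2]: 71 ⊕ 73 ⊕ 9B = 99.
P'[3]: 0C ⊕ 9D ⊕ 13 = 82.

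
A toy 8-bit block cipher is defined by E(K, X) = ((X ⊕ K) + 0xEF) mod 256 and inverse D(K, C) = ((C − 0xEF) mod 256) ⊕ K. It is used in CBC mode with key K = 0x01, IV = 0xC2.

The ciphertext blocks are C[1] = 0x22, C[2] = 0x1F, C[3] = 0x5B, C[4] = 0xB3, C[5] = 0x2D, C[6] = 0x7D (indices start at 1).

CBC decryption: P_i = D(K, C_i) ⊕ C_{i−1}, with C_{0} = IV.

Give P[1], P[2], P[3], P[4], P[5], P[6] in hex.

P[1] = 0xF0, P[2] = 0x13, P[3] = 0x72, P[4] = 0x9E, P[5] = 0x8C, P[6] = 0xA2

P[1]: D(K, 0x22) = 0x32; 0x32 ⊕ 0xC2 = 0xF0.
P[2]: D(K, 0x1F) = 0x31; 0x31 ⊕ 0x22 = 0x13.
P[3]: D(K, 0x5B) = 0x6D; 0x6D ⊕ 0x1F = 0x72.
P[4]: D(K, 0xB3) = 0xC5; 0xC5 ⊕ 0x5B = 0x9E.
P[5]: D(K, 0x2D) = 0x3F; 0x3F ⊕ 0xB3 = 0x8C.
P[6]: D(K, 0x7D) = 0x8F; 0x8F ⊕ 0x2D = 0xA2.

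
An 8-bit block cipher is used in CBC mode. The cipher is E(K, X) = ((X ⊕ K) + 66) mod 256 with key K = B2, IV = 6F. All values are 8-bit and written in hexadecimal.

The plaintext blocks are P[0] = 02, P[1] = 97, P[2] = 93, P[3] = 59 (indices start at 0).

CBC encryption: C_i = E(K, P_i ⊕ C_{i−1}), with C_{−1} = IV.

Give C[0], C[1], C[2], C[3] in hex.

C[0] = 45, C[1] = C6, C[2] = 4D, C[3] = 0C

C[0]: P[0] ⊕ 6F = 6D; E(K, 6D) = 45.
C[1]: P[1] ⊕ 45 = D2; E(K, D2) = C6.
C[2]: P[2] ⊕ C6 = 55; E(K, 55) = 4D.
C[3]: P[3] ⊕ 4D = 14; E(K, 14) = 0C.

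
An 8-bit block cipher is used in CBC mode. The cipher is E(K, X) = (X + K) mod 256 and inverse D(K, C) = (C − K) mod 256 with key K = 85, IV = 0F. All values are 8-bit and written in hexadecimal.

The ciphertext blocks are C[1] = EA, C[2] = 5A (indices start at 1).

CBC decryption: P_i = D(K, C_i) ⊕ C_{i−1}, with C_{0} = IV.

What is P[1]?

P[1]: D(K, EA) = 65; 65 ⊕ 0F = 6A.

P[1] = 6A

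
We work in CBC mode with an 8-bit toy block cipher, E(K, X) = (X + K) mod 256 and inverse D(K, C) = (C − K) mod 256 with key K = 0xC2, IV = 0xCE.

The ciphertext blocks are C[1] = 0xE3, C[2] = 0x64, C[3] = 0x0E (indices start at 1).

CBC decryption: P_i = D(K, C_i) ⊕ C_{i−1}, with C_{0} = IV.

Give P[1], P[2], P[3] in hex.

P[1]: D(K, 0xE3) = 0x21; 0x21 ⊕ 0xCE = 0xEF.
P[2]: D(K, 0x64) = 0xA2; 0xA2 ⊕ 0xE3 = 0x41.
P[3]: D(K, 0x0E) = 0x4C; 0x4C ⊕ 0x64 = 0x28.

P[1] = 0xEF, P[2] = 0x41, P[3] = 0x28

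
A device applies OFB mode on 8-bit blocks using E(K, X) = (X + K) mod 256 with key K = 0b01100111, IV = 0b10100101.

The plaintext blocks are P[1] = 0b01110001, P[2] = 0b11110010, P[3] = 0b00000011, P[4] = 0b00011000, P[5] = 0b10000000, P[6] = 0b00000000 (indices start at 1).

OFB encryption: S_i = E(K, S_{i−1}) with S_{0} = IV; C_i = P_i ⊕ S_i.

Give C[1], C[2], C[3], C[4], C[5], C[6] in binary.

C[1] = 0b01111101, C[2] = 0b10000001, C[3] = 0b11011001, C[4] = 0b01011001, C[5] = 0b00101000, C[6] = 0b00001111

C[1]: S = E(K, 0b10100101) = 0b00001100; 0b01110001 ⊕ 0b00001100 = 0b01111101.
C[2]: S = E(K, 0b00001100) = 0b01110011; 0b11110010 ⊕ 0b01110011 = 0b10000001.
C[3]: S = E(K, 0b01110011) = 0b11011010; 0b00000011 ⊕ 0b11011010 = 0b11011001.
C[4]: S = E(K, 0b11011010) = 0b01000001; 0b00011000 ⊕ 0b01000001 = 0b01011001.
C[5]: S = E(K, 0b01000001) = 0b10101000; 0b10000000 ⊕ 0b10101000 = 0b00101000.
C[6]: S = E(K, 0b10101000) = 0b00001111; 0b00000000 ⊕ 0b00001111 = 0b00001111.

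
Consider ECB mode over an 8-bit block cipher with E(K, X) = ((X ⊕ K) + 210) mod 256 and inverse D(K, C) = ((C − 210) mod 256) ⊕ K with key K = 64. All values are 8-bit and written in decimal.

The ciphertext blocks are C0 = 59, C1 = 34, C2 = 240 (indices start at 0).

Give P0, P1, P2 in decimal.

P0 = 41, P1 = 16, P2 = 94

ECB decryption: P_i = D(K, C_i).
P0: D(K, 59) = 41.
P1: D(K, 34) = 16.
P2: D(K, 240) = 94.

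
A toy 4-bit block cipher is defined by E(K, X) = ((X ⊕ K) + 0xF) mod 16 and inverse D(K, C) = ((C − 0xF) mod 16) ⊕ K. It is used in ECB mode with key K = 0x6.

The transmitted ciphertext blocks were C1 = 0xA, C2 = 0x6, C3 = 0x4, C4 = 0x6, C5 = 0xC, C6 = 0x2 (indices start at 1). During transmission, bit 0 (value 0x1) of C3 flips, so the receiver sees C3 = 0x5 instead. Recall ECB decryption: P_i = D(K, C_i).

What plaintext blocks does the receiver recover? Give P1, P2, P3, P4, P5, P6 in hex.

P1 = 0xD, P2 = 0x1, P3 = 0x0, P4 = 0x1, P5 = 0xB, P6 = 0x5

Only C3 changed, to 0x5. In ECB, a change in C_i affects only P_i. Decrypting the received ciphertext:
P1: D(K, 0xA) = 0xD.
P2: D(K, 0x6) = 0x1.
P3: D(K, 0x5) = 0x0.
P4: D(K, 0x6) = 0x1.
P5: D(K, 0xC) = 0xB.
P6: D(K, 0x2) = 0x5.
Blocks that differ from the original plaintext: P3.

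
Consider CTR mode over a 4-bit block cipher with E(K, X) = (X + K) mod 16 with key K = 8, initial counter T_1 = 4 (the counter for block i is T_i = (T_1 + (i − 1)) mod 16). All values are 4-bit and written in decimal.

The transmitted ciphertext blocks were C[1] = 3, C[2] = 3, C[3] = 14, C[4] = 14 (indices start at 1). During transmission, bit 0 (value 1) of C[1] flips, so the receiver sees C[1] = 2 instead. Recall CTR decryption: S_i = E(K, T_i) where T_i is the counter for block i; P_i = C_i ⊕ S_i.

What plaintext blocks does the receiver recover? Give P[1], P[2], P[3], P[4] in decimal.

P[1] = 14, P[2] = 14, P[3] = 0, P[4] = 1

Only C[1] changed, to 2. In CTR, a change in C_i flips the same bit in P_i only; the keystream is unaffected. Decrypting the received ciphertext:
P[1]: T = 4, S = E(K, T) = 12; 2 ⊕ 12 = 14.
P[2]: T = 5, S = E(K, T) = 13; 3 ⊕ 13 = 14.
P[3]: T = 6, S = E(K, T) = 14; 14 ⊕ 14 = 0.
P[4]: T = 7, S = E(K, T) = 15; 14 ⊕ 15 = 1.
Blocks that differ from the original plaintext: P[1].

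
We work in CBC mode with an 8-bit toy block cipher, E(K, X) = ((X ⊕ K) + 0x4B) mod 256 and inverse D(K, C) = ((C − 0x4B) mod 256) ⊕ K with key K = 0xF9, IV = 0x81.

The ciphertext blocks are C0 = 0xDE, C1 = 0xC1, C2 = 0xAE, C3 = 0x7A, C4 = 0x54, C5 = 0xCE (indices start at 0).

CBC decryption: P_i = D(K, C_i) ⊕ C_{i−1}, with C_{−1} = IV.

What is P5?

P5: D(K, 0xCE) = 0x7A; 0x7A ⊕ 0x54 = 0x2E.

P5 = 0x2E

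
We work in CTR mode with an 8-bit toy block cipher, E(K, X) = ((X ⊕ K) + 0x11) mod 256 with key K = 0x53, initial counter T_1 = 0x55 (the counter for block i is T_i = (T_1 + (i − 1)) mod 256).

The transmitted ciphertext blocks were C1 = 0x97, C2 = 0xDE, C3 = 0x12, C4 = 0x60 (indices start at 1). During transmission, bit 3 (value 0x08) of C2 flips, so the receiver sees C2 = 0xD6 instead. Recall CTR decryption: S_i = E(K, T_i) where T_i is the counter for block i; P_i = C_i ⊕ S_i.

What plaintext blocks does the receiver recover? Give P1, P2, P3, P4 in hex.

P1 = 0x80, P2 = 0xC0, P3 = 0x07, P4 = 0x7C

Only C2 changed, to 0xD6. In CTR, a change in C_i flips the same bit in P_i only; the keystream is unaffected. Decrypting the received ciphertext:
P1: T = 0x55, S = E(K, T) = 0x17; 0x97 ⊕ 0x17 = 0x80.
P2: T = 0x56, S = E(K, T) = 0x16; 0xD6 ⊕ 0x16 = 0xC0.
P3: T = 0x57, S = E(K, T) = 0x15; 0x12 ⊕ 0x15 = 0x07.
P4: T = 0x58, S = E(K, T) = 0x1C; 0x60 ⊕ 0x1C = 0x7C.
Blocks that differ from the original plaintext: P2.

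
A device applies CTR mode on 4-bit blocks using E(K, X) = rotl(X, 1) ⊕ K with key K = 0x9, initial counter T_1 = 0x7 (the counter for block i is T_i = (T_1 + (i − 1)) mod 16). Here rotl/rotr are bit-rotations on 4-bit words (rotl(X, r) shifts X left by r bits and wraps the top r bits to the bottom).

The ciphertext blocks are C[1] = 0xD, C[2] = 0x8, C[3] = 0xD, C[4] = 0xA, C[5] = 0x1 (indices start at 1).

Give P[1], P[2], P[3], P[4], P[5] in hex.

P[1] = 0xA, P[2] = 0x0, P[3] = 0x7, P[4] = 0x6, P[5] = 0xF

CTR decryption: S_i = E(K, T_i) where T_i is the counter for block i; P_i = C_i ⊕ S_i.
P[1]: T = 0x7, S = E(K, T) = 0x7; 0xD ⊕ 0x7 = 0xA.
P[2]: T = 0x8, S = E(K, T) = 0x8; 0x8 ⊕ 0x8 = 0x0.
P[3]: T = 0x9, S = E(K, T) = 0xA; 0xD ⊕ 0xA = 0x7.
P[4]: T = 0xA, S = E(K, T) = 0xC; 0xA ⊕ 0xC = 0x6.
P[5]: T = 0xB, S = E(K, T) = 0xE; 0x1 ⊕ 0xE = 0xF.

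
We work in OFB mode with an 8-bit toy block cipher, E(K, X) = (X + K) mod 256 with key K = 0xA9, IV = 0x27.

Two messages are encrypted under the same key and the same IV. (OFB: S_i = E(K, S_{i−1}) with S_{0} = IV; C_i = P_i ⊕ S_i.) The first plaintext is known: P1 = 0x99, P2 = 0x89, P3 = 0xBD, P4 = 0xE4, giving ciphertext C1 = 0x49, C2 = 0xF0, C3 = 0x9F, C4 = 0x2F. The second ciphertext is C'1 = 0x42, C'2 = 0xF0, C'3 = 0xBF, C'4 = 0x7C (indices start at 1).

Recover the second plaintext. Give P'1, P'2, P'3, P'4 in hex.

P'1 = 0x92, P'2 = 0x89, P'3 = 0x9D, P'4 = 0xB7

In OFB with a reused IV, both messages share the same keystream S_i, so C_i ⊕ C'_i = P_i ⊕ P'_i and thus P'_i = P_i ⊕ C_i ⊕ C'_i.
P'1: 0x99 ⊕ 0x49 ⊕ 0x42 = 0x92.
P'2: 0x89 ⊕ 0xF0 ⊕ 0xF0 = 0x89.
P'3: 0xBD ⊕ 0x9F ⊕ 0xBF = 0x9D.
P'4: 0xE4 ⊕ 0x2F ⊕ 0x7C = 0xB7.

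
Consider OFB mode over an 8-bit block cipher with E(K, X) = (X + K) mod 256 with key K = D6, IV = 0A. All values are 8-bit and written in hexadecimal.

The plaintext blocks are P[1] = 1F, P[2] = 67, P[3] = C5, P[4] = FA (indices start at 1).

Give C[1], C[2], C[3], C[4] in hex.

C[1] = FF, C[2] = D1, C[3] = 49, C[4] = 98

OFB encryption: S_i = E(K, S_{i−1}) with S_{0} = IV; C_i = P_i ⊕ S_i.
C[1]: S = E(K, 0A) = E0; 1F ⊕ E0 = FF.
C[2]: S = E(K, E0) = B6; 67 ⊕ B6 = D1.
C[3]: S = E(K, B6) = 8C; C5 ⊕ 8C = 49.
C[4]: S = E(K, 8C) = 62; FA ⊕ 62 = 98.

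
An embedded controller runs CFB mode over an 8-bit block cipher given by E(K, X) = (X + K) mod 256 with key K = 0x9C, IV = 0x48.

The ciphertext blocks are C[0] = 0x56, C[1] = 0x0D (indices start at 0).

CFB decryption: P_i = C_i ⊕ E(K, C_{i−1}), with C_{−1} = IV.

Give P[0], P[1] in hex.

P[0] = 0xB2, P[1] = 0xFF

P[0]: E(K, 0x48) = 0xE4; 0x56 ⊕ 0xE4 = 0xB2.
P[1]: E(K, 0x56) = 0xF2; 0x0D ⊕ 0xF2 = 0xFF.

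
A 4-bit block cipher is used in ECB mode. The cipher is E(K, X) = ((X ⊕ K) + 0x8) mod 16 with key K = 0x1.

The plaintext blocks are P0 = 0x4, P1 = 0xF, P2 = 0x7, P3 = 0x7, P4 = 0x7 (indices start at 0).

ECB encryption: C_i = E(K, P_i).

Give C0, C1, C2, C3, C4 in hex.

C0: E(K, 0x4) = 0xD.
C1: E(K, 0xF) = 0x6.
C2: E(K, 0x7) = 0xE.
C3: E(K, 0x7) = 0xE.
C4: E(K, 0x7) = 0xE.

C0 = 0xD, C1 = 0x6, C2 = 0xE, C3 = 0xE, C4 = 0xE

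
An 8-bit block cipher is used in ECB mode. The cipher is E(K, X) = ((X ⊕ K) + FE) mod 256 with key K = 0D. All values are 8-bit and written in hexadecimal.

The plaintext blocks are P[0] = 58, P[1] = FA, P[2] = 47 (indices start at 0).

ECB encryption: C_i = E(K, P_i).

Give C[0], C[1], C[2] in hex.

C[0] = 53, C[1] = F5, C[2] = 48

C[0]: E(K, 58) = 53.
C[1]: E(K, FA) = F5.
C[2]: E(K, 47) = 48.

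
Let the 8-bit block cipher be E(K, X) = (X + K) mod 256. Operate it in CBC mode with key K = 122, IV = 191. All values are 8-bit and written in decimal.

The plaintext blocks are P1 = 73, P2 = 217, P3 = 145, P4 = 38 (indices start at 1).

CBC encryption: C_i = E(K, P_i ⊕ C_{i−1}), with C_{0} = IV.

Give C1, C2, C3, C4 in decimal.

C1 = 112, C2 = 35, C3 = 44, C4 = 132

C1: P1 ⊕ 191 = 246; E(K, 246) = 112.
C2: P2 ⊕ 112 = 169; E(K, 169) = 35.
C3: P3 ⊕ 35 = 178; E(K, 178) = 44.
C4: P4 ⊕ 44 = 10; E(K, 10) = 132.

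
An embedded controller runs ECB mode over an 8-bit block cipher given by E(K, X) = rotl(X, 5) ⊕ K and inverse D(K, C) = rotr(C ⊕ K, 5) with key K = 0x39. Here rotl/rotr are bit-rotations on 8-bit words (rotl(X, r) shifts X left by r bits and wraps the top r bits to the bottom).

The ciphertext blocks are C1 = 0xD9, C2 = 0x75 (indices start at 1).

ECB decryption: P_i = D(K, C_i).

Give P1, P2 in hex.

P1: D(K, 0xD9) = 0x07.
P2: D(K, 0x75) = 0x62.

P1 = 0x07, P2 = 0x62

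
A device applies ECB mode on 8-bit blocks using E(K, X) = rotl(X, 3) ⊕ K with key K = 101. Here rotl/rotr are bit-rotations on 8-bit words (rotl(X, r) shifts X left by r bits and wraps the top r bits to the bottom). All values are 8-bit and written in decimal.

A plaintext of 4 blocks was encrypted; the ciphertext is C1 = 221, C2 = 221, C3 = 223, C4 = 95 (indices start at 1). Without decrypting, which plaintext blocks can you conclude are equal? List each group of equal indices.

ECB encrypts each block independently with the same key, so equal ciphertext blocks imply equal plaintext blocks.
C1 = C2 = 221, so P1 = P2.

P1 = P2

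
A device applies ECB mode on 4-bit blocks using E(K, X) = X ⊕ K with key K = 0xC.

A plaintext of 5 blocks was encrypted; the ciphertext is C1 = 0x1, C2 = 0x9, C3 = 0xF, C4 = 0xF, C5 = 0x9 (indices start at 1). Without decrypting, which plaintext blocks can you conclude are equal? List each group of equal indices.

P2 = P5; P3 = P4

ECB encrypts each block independently with the same key, so equal ciphertext blocks imply equal plaintext blocks.
C2 = C5 = 0x9, so P2 = P5.
C3 = C4 = 0xF, so P3 = P4.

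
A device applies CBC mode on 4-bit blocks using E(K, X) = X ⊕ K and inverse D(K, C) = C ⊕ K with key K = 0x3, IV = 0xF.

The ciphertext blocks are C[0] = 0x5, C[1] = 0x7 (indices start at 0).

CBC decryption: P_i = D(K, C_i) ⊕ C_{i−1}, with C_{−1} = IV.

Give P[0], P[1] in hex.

P[0] = 0x9, P[1] = 0x1

P[0]: D(K, 0x5) = 0x6; 0x6 ⊕ 0xF = 0x9.
P[1]: D(K, 0x7) = 0x4; 0x4 ⊕ 0x5 = 0x1.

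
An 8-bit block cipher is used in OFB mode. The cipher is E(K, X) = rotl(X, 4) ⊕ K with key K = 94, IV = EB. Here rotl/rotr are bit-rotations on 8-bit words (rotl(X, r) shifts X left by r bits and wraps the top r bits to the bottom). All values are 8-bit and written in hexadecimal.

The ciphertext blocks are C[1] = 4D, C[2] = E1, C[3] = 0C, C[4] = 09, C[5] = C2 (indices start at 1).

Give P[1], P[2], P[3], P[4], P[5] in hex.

OFB decryption: S_i = E(K, S_{i−1}) with S_{0} = IV; P_i = C_i ⊕ S_i.
P[1]: S = E(K, EB) = 2A; 4D ⊕ 2A = 67.
P[2]: S = E(K, 2A) = 36; E1 ⊕ 36 = D7.
P[3]: S = E(K, 36) = F7; 0C ⊕ F7 = FB.
P[4]: S = E(K, F7) = EB; 09 ⊕ EB = E2.
P[5]: S = E(K, EB) = 2A; C2 ⊕ 2A = E8.

P[1] = 67, P[2] = D7, P[3] = FB, P[4] = E2, P[5] = E8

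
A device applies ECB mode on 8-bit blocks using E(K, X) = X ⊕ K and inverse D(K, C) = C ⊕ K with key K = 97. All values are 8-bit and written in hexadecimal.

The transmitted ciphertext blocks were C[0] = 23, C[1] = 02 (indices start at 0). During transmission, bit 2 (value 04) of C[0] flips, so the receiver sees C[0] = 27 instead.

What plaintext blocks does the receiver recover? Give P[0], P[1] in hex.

ECB decryption: P_i = D(K, C_i).
Only C[0] changed, to 27. In ECB, a change in C_i affects only P_i. Decrypting the received ciphertext:
P[0]: D(K, 27) = B0.
P[1]: D(K, 02) = 95.
Blocks that differ from the original plaintext: P[0].

P[0] = B0, P[1] = 95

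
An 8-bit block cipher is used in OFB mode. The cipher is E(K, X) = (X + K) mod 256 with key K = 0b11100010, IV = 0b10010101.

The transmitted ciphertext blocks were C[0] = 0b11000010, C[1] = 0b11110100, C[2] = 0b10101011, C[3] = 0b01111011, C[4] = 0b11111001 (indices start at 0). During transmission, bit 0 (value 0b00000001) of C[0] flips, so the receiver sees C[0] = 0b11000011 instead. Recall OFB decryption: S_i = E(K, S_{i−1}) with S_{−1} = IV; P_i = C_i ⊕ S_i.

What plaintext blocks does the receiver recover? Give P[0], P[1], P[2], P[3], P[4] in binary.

Only C[0] changed, to 0b11000011. In OFB, a change in C_i flips the same bit in P_i only; the keystream is unaffected. Decrypting the received ciphertext:
P[0]: S = E(K, 0b10010101) = 0b01110111; 0b11000011 ⊕ 0b01110111 = 0b10110100.
P[1]: S = E(K, 0b01110111) = 0b01011001; 0b11110100 ⊕ 0b01011001 = 0b10101101.
P[2]: S = E(K, 0b01011001) = 0b00111011; 0b10101011 ⊕ 0b00111011 = 0b10010000.
P[3]: S = E(K, 0b00111011) = 0b00011101; 0b01111011 ⊕ 0b00011101 = 0b01100110.
P[4]: S = E(K, 0b00011101) = 0b11111111; 0b11111001 ⊕ 0b11111111 = 0b00000110.
Blocks that differ from the original plaintext: P[0].

P[0] = 0b10110100, P[1] = 0b10101101, P[2] = 0b10010000, P[3] = 0b01100110, P[4] = 0b00000110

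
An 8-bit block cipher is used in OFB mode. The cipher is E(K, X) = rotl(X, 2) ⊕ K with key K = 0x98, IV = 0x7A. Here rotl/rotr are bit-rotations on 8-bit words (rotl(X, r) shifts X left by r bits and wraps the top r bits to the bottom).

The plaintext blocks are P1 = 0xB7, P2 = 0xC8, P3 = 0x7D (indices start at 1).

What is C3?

C3 = 0x90

OFB encryption: S_i = E(K, S_{i−1}) with S_{0} = IV; C_i = P_i ⊕ S_i.
C1: S = E(K, 0x7A) = 0x71; 0xB7 ⊕ 0x71 = 0xC6.
C2: S = E(K, 0x71) = 0x5D; 0xC8 ⊕ 0x5D = 0x95.
C3: S = E(K, 0x5D) = 0xED; 0x7D ⊕ 0xED = 0x90.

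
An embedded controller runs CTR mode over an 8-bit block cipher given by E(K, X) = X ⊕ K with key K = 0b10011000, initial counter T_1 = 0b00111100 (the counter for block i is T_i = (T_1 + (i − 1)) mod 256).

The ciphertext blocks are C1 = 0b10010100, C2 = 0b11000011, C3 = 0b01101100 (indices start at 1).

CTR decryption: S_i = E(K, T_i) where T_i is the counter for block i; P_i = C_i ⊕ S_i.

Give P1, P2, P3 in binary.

P1 = 0b00110000, P2 = 0b01100110, P3 = 0b11001010

P1: T = 0b00111100, S = E(K, T) = 0b10100100; 0b10010100 ⊕ 0b10100100 = 0b00110000.
P2: T = 0b00111101, S = E(K, T) = 0b10100101; 0b11000011 ⊕ 0b10100101 = 0b01100110.
P3: T = 0b00111110, S = E(K, T) = 0b10100110; 0b01101100 ⊕ 0b10100110 = 0b11001010.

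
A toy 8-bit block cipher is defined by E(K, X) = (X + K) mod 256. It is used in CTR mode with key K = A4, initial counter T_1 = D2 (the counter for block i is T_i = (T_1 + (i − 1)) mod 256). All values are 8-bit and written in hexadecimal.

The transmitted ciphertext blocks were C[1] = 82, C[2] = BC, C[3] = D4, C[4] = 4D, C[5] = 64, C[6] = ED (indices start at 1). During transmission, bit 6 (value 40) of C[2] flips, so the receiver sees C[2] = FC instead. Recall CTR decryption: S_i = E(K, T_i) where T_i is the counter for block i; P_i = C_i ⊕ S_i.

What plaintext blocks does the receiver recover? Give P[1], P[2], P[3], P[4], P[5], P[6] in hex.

Only C[2] changed, to FC. In CTR, a change in C_i flips the same bit in P_i only; the keystream is unaffected. Decrypting the received ciphertext:
P[1]: T = D2, S = E(K, T) = 76; 82 ⊕ 76 = F4.
P[2]: T = D3, S = E(K, T) = 77; FC ⊕ 77 = 8B.
P[3]: T = D4, S = E(K, T) = 78; D4 ⊕ 78 = AC.
P[4]: T = D5, S = E(K, T) = 79; 4D ⊕ 79 = 34.
P[5]: T = D6, S = E(K, T) = 7A; 64 ⊕ 7A = 1E.
P[6]: T = D7, S = E(K, T) = 7B; ED ⊕ 7B = 96.
Blocks that differ from the original plaintext: P[2].

P[1] = F4, P[2] = 8B, P[3] = AC, P[4] = 34, P[5] = 1E, P[6] = 96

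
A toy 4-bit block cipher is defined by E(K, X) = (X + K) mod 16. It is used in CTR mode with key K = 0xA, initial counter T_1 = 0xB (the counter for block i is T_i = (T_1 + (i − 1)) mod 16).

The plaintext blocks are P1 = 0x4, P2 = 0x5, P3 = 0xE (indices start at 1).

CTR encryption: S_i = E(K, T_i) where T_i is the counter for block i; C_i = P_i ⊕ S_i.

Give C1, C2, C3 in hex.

C1 = 0x1, C2 = 0x3, C3 = 0x9

C1: T = 0xB, S = E(K, T) = 0x5; 0x4 ⊕ 0x5 = 0x1.
C2: T = 0xC, S = E(K, T) = 0x6; 0x5 ⊕ 0x6 = 0x3.
C3: T = 0xD, S = E(K, T) = 0x7; 0xE ⊕ 0x7 = 0x9.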